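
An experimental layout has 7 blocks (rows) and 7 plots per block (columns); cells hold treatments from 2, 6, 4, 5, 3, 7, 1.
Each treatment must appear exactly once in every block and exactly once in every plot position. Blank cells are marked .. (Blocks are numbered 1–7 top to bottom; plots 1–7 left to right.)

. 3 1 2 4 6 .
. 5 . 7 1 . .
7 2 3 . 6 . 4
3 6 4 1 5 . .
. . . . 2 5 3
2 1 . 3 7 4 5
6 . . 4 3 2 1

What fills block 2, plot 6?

Block 2 already has {5, 7, 1} and plot 6 already has {2, 6, 4, 5}, so block 2, plot 6 must be 3.

3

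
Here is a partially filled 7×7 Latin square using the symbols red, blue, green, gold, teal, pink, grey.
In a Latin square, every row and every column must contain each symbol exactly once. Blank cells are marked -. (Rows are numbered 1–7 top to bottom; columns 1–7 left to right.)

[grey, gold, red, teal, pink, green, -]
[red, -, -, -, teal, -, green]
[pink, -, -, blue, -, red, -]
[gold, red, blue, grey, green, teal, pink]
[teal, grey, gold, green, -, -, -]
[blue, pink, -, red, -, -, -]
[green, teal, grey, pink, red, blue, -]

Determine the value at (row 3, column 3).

teal

Row 1, column 7: row 1 has {red, green, gold, teal, pink, grey} and column 7 has {green, pink}, leaving only blue.
Row 2, column 2: row 2 has {red, green, teal} and column 2 has {red, gold, teal, pink, grey}, leaving only blue.
Row 2, column 3: row 2 has {red, blue, green, teal} and column 3 has {red, blue, gold, grey}, leaving only pink.
Row 2, column 4: row 2 has {red, blue, green, teal, pink} and column 4 has {red, blue, green, teal, pink, grey}, leaving only gold.
Row 2, column 6: row 2 has {red, blue, green, gold, teal, pink} and column 6 has {red, blue, green, teal}, leaving only grey.
Row 3, column 2: row 3 has {red, blue, pink} and column 2 has {red, blue, gold, teal, pink, grey}, leaving only green.
Row 3 already has {red, blue, green, pink} and column 3 already has {red, blue, gold, pink, grey}, so row 3, column 3 must be teal.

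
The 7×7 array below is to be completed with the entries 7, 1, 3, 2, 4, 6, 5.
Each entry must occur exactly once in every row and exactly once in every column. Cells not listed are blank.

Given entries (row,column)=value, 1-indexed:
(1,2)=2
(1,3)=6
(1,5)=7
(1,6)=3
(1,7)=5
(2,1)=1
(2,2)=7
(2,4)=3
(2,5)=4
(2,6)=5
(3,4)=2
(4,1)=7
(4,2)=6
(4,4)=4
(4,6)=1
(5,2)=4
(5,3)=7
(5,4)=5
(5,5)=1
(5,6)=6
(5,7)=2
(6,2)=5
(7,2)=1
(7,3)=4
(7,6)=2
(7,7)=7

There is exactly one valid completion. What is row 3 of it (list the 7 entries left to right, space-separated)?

Row 3, column 2: row 3 has {2} and column 2 has {7, 1, 2, 4, 6, 5}, leaving only 3.
Row 1, column 1: row 1 has {7, 3, 2, 6, 5} and column 1 has {7, 1}, leaving only 4.
Row 1, column 4: row 1 has {7, 3, 2, 4, 6, 5} and column 4 has {3, 2, 4, 5}, leaving only 1.
Row 2, column 3: row 2 has {7, 1, 3, 4, 5} and column 3 has {7, 4, 6}, leaving only 2.
Row 2, column 7: row 2 has {7, 1, 3, 2, 4, 5} and column 7 has {7, 2, 5}, leaving only 6.
Row 4, column 7: row 4 has {7, 1, 4, 6} and column 7 has {7, 2, 6, 5}, leaving only 3.
Row 4, column 3: row 4 has {7, 1, 3, 4, 6} and column 3 has {7, 2, 4, 6}, leaving only 5.
Row 3, column 3: row 3 has {3, 2} and column 3 has {7, 2, 4, 6, 5}, leaving only 1.
Row 3, column 7: row 3 has {1, 3, 2} and column 7 has {7, 3, 2, 6, 5}, leaving only 4.
Row 3, column 6: row 3 has {1, 3, 2, 4} and column 6 has {1, 3, 2, 6, 5}, leaving only 7.
Row 4, column 5: row 4 has {7, 1, 3, 4, 6, 5} and column 5 has {7, 1, 4}, leaving only 2.
Row 5, column 1: row 5 has {7, 1, 2, 4, 6, 5} and column 1 has {7, 1, 4}, leaving only 3.
Row 6, column 3: row 6 has {5} and column 3 has {7, 1, 2, 4, 6, 5}, leaving only 3.
Row 6, column 5: row 6 has {3, 5} and column 5 has {7, 1, 2, 4}, leaving only 6.
Row 3, column 5: row 3 has {7, 1, 3, 2, 4} and column 5 has {7, 1, 2, 4, 6}, leaving only 5.
Row 3, column 1: row 3 has {7, 1, 3, 2, 4, 5} and column 1 has {7, 1, 3, 4}, leaving only 6.
So row 3 reads: 6 3 1 2 5 7 4.

6 3 1 2 5 7 4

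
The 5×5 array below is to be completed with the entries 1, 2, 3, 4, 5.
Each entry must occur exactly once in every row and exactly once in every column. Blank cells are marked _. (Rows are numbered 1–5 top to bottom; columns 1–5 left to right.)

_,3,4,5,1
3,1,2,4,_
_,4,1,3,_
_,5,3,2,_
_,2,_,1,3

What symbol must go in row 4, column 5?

Row 4 already has {2, 3, 5} and column 5 already has {1, 3}, so row 4, column 5 must be 4.

4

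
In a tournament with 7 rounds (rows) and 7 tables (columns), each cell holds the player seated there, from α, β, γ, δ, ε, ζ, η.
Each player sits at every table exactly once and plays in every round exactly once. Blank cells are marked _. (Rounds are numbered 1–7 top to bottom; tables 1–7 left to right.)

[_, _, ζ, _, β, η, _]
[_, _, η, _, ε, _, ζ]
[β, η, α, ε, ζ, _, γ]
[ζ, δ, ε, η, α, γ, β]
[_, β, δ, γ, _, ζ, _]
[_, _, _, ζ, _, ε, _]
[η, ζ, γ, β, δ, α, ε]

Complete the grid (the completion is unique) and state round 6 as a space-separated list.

δ α β ζ γ ε η

Round 6, table 3: round 6 has {ε, ζ} and table 3 has {α, γ, δ, ε, ζ, η}, leaving only β.
Round 3, table 6: round 3 has {α, β, γ, ε, ζ, η} and table 6 has {α, γ, ε, ζ, η}, leaving only δ.
Round 2, table 6: round 2 has {ε, ζ, η} and table 6 has {α, γ, δ, ε, ζ, η}, leaving only β.
Round 5, table 5: round 5 has {β, γ, δ, ζ} and table 5 has {α, β, δ, ε, ζ}, leaving only η.
Round 6, table 5: round 6 has {β, ε, ζ} and table 5 has {α, β, δ, ε, ζ, η}, leaving only γ.
Round 6, table 2: round 6 has {β, γ, ε, ζ} and table 2 has {β, δ, ζ, η}, leaving only α.
Round 6, table 1: round 6 has {α, β, γ, ε, ζ} and table 1 has {β, ζ, η}, leaving only δ.
Round 6, table 7: round 6 has {α, β, γ, δ, ε, ζ} and table 7 has {β, γ, ε, ζ}, leaving only η.
So round 6 reads: δ α β ζ γ ε η.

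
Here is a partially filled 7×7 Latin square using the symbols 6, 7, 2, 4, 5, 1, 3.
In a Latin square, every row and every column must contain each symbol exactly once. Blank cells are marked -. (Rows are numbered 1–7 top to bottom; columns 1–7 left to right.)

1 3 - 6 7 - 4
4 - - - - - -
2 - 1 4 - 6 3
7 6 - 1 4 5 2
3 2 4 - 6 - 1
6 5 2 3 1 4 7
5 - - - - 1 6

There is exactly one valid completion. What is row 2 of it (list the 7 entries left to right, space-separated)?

Row 2, column 7: row 2 has {4} and column 7 has {6, 7, 2, 4, 1, 3}, leaving only 5.
Row 1, column 3: row 1 has {6, 7, 4, 1, 3} and column 3 has {2, 4, 1}, leaving only 5.
Row 1, column 6: row 1 has {6, 7, 4, 5, 1, 3} and column 6 has {6, 4, 5, 1}, leaving only 2.
Row 3, column 2: row 3 has {6, 2, 4, 1, 3} and column 2 has {6, 2, 5, 3}, leaving only 7.
Row 2, column 2: row 2 has {4, 5} and column 2 has {6, 7, 2, 5, 3}, leaving only 1.
Row 3, column 5: row 3 has {6, 7, 2, 4, 1, 3} and column 5 has {6, 7, 4, 1}, leaving only 5.
Row 4, column 3: row 4 has {6, 7, 2, 4, 5, 1} and column 3 has {2, 4, 5, 1}, leaving only 3.
Row 5, column 6: row 5 has {6, 2, 4, 1, 3} and column 6 has {6, 2, 4, 5, 1}, leaving only 7.
Row 2, column 6: row 2 has {4, 5, 1} and column 6 has {6, 7, 2, 4, 5, 1}, leaving only 3.
Row 2, column 5: row 2 has {4, 5, 1, 3} and column 5 has {6, 7, 4, 5, 1}, leaving only 2.
Row 2, column 4: row 2 has {2, 4, 5, 1, 3} and column 4 has {6, 4, 1, 3}, leaving only 7.
Row 2, column 3: row 2 has {7, 2, 4, 5, 1, 3} and column 3 has {2, 4, 5, 1, 3}, leaving only 6.
So row 2 reads: 4 1 6 7 2 3 5.

4 1 6 7 2 3 5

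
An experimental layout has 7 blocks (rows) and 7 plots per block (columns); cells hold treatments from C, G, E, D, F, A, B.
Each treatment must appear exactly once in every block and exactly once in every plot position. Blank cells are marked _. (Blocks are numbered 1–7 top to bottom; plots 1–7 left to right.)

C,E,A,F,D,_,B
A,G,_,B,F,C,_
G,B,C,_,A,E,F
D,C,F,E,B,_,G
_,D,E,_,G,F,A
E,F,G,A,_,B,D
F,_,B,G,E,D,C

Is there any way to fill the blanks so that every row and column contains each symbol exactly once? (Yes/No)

No block or plot among the givens repeats a symbol, and propagating forced cells runs into no contradiction.
One valid completion exists (for instance, C E A F D G B / A G D B F C E / G B C D A E F / D C F E B A G / B D E C G F A / E F G A C B D / F A B G E D C).

Yes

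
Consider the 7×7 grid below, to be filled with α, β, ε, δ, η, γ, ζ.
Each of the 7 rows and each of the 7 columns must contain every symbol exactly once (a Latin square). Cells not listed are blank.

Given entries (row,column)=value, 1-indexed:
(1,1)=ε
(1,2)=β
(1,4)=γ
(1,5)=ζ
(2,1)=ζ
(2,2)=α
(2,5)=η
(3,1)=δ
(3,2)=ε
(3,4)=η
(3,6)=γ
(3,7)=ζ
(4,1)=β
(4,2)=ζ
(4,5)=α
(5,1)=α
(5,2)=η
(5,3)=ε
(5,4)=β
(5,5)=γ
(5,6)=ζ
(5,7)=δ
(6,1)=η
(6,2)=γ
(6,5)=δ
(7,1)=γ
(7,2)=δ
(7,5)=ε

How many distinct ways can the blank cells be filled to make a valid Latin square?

17

Row 1, column 3: eliminating its row and column leaves {α, δ, η}.
Row 1, column 6: eliminating its row and column leaves {α, δ, η}.
Row 1, column 7: eliminating its row and column leaves {α, η}.
Row 2, column 3: eliminating its row and column leaves {β, δ, γ}.
Row 2, column 4: eliminating its row and column leaves {ε, δ}.
Row 2, column 6: eliminating its row and column leaves {β, ε, δ}.
Row 2, column 7: eliminating its row and column leaves {β, ε, γ}.
Row 3, column 3: eliminating its row and column leaves {α, β}.
Row 3, column 5: eliminating its row and column leaves {β}.
Row 4, column 3: eliminating its row and column leaves {δ, η, γ}.
Row 4, column 4: eliminating its row and column leaves {ε, δ}.
Row 4, column 6: eliminating its row and column leaves {ε, δ, η}.
Row 4, column 7: eliminating its row and column leaves {ε, η, γ}.
Row 6, column 3: eliminating its row and column leaves {α, β, ζ}.
Row 6, column 4: eliminating its row and column leaves {α, ε, ζ}.
Row 6, column 6: eliminating its row and column leaves {α, β, ε}.
Row 6, column 7: eliminating its row and column leaves {α, β, ε}.
Row 7, column 3: eliminating its row and column leaves {α, β, η, ζ}.
Row 7, column 4: eliminating its row and column leaves {α, ζ}.
Row 7, column 6: eliminating its row and column leaves {α, β, η}.
Row 7, column 7: eliminating its row and column leaves {α, β, η}.
Enumerating the assignments across these blanks that avoid any row or column repeat gives 17 completions.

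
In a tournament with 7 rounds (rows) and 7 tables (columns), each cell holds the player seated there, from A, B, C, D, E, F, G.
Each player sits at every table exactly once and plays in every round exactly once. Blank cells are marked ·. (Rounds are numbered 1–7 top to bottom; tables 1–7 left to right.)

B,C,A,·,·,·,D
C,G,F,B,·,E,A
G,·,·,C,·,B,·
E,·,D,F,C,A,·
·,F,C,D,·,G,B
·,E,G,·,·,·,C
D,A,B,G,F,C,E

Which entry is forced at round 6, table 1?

Round 1, table 4: round 1 has {A, B, C, D} and table 4 has {B, C, D, F, G}, leaving only E.
Round 1, table 5: round 1 has {A, B, C, D, E} and table 5 has {C, F}, leaving only G.
Round 1, table 6: round 1 has {A, B, C, D, E, G} and table 6 has {A, B, C, E, G}, leaving only F.
Round 2, table 5: round 2 has {A, B, C, E, F, G} and table 5 has {C, F, G}, leaving only D.
Round 3, table 2: round 3 has {B, C, G} and table 2 has {A, C, E, F, G}, leaving only D.
Round 3, table 3: round 3 has {B, C, D, G} and table 3 has {A, B, C, D, F, G}, leaving only E.
Round 3, table 5: round 3 has {B, C, D, E, G} and table 5 has {C, D, F, G}, leaving only A.
Round 3, table 7: round 3 has {A, B, C, D, E, G} and table 7 has {A, B, C, D, E}, leaving only F.
Round 4, table 2: round 4 has {A, C, D, E, F} and table 2 has {A, C, D, E, F, G}, leaving only B.
Round 4, table 7: round 4 has {A, B, C, D, E, F} and table 7 has {A, B, C, D, E, F}, leaving only G.
Round 5, table 1: round 5 has {B, C, D, F, G} and table 1 has {B, C, D, E, G}, leaving only A.
Round 6 already has {C, E, G} and table 1 already has {A, B, C, D, E, G}, so round 6, table 1 must be F.

F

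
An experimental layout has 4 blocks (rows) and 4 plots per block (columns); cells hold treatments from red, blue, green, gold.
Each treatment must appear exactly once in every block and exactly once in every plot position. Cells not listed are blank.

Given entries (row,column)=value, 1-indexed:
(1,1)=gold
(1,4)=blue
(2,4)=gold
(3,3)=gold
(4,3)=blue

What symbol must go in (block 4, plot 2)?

Block 4, plot 2 is narrowed to {red, green, gold}.
If it were red, then block 3, plot 2 would be left with no valid symbol.
If it were green, then block 3, plot 2 would be left with no valid symbol.
So block 4, plot 2 must be gold.

gold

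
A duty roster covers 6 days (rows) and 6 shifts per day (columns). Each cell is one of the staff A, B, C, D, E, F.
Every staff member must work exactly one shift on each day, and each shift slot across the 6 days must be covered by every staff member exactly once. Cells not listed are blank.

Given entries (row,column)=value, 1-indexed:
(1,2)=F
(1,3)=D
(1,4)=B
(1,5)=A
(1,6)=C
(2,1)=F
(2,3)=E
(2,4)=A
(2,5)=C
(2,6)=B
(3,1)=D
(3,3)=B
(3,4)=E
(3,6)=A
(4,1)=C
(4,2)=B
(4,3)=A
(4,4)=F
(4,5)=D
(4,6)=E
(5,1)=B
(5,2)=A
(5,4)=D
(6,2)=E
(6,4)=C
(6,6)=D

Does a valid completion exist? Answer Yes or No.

Yes

No day or shift among the givens repeats a symbol, and propagating forced cells runs into no contradiction.
One valid completion exists (for instance, E F D B A C / F D E A C B / D C B E F A / C B A F D E / B A C D E F / A E F C B D).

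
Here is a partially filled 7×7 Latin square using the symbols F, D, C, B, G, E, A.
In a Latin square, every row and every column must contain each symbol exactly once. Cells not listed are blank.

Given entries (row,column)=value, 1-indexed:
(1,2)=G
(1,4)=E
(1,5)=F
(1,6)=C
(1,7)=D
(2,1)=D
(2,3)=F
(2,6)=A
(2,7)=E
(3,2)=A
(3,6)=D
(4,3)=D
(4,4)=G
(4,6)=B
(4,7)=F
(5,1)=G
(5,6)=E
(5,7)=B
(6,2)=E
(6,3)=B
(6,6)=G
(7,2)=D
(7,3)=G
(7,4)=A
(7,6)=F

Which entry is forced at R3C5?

C

Row 1, column 3: row 1 has {F, D, C, G, E} and column 3 has {F, D, B, G}, leaving only A.
Row 1, column 1: row 1 has {F, D, C, G, E, A} and column 1 has {D, G}, leaving only B.
Row 4, column 2: row 4 has {F, D, B, G} and column 2 has {D, G, E, A}, leaving only C.
Row 2, column 2: row 2 has {F, D, E, A} and column 2 has {D, C, G, E, A}, leaving only B.
Row 2, column 4: row 2 has {F, D, B, E, A} and column 4 has {G, E, A}, leaving only C.
Row 2, column 5: row 2 has {F, D, C, B, E, A} and column 5 has {F}, leaving only G.
Row 5, column 2: row 5 has {B, G, E} and column 2 has {D, C, B, G, E, A}, leaving only F.
Row 5, column 3: row 5 has {F, B, G, E} and column 3 has {F, D, B, G, A}, leaving only C.
Row 3, column 3: row 3 has {D, A} and column 3 has {F, D, C, B, G, A}, leaving only E.
Row 5, column 4: row 5 has {F, C, B, G, E} and column 4 has {C, G, E, A}, leaving only D.
Row 5, column 5: row 5 has {F, D, C, B, G, E} and column 5 has {F, G}, leaving only A.
Row 4, column 5: row 4 has {F, D, C, B, G} and column 5 has {F, G, A}, leaving only E.
Row 4, column 1: row 4 has {F, D, C, B, G, E} and column 1 has {D, B, G}, leaving only A.
Row 6, column 4: row 6 has {B, G, E} and column 4 has {D, C, G, E, A}, leaving only F.
Row 3, column 4: row 3 has {D, E, A} and column 4 has {F, D, C, G, E, A}, leaving only B.
Row 3 already has {D, B, E, A} and column 5 already has {F, G, E, A}, so row 3, column 5 must be C.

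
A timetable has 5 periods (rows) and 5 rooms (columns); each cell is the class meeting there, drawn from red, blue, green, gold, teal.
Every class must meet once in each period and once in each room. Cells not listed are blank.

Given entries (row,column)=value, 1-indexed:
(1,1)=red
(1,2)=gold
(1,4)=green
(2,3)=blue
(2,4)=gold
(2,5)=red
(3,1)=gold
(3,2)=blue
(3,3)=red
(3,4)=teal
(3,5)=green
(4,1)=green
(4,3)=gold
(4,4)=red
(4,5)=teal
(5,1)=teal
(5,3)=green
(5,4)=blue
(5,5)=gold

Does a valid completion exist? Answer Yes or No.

Period 2, room 1: period 2 together with room 1 already contain {red, blue, green, gold, teal} — every symbol — so nothing can go there. The grid has no valid completion.

No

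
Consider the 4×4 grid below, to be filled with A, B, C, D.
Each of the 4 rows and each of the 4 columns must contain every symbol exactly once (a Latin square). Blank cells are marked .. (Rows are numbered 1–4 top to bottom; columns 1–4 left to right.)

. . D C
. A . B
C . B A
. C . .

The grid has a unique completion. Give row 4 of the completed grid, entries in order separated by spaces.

Row 4, column 3: row 4 has {C} and column 3 has {B, D}, leaving only A.
Row 4, column 4: row 4 has {A, C} and column 4 has {A, B, C}, leaving only D.
Row 4, column 1: row 4 has {A, C, D} and column 1 has {C}, leaving only B.
So row 4 reads: B C A D.

B C A D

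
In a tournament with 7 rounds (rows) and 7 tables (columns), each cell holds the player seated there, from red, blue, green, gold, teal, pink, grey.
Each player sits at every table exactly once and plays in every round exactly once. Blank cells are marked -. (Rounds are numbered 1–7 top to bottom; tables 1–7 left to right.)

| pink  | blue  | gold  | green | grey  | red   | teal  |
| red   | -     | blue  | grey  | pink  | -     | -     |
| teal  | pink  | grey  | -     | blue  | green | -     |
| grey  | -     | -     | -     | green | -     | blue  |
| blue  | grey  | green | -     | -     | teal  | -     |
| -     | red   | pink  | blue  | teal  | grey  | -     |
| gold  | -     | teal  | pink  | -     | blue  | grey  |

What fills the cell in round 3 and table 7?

red

Round 2, table 6: round 2 has {red, blue, pink, grey} and table 6 has {red, blue, green, teal, grey}, leaving only gold.
Round 2, table 7: round 2 has {red, blue, gold, pink, grey} and table 7 has {blue, teal, grey}, leaving only green.
Round 2, table 2: round 2 has {red, blue, green, gold, pink, grey} and table 2 has {red, blue, pink, grey}, leaving only teal.
Round 4, table 2: round 4 has {blue, green, grey} and table 2 has {red, blue, teal, pink, grey}, leaving only gold.
Round 4, table 3: round 4 has {blue, green, gold, grey} and table 3 has {blue, green, gold, teal, pink, grey}, leaving only red.
Round 4, table 4: round 4 has {red, blue, green, gold, grey} and table 4 has {blue, green, pink, grey}, leaving only teal.
Round 4, table 6: round 4 has {red, blue, green, gold, teal, grey} and table 6 has {red, blue, green, gold, teal, grey}, leaving only pink.
Round 6, table 1: round 6 has {red, blue, teal, pink, grey} and table 1 has {red, blue, gold, teal, pink, grey}, leaving only green.
Round 6, table 7: round 6 has {red, blue, green, teal, pink, grey} and table 7 has {blue, green, teal, grey}, leaving only gold.
Round 3 already has {blue, green, teal, pink, grey} and table 7 already has {blue, green, gold, teal, grey}, so round 3, table 7 must be red.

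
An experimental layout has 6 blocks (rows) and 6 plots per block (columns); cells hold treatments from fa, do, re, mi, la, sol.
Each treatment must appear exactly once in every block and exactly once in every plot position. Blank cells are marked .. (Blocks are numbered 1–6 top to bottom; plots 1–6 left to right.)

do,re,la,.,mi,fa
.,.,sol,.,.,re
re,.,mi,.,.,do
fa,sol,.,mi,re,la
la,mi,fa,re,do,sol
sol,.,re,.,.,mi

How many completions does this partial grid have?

Block 1, plot 4: eliminating its block and plot leaves {sol}.
Block 2, plot 1: eliminating its block and plot leaves {mi}.
Block 2, plot 2: eliminating its block and plot leaves {fa, do, la}.
Block 2, plot 4: eliminating its block and plot leaves {fa, do, la}.
Block 2, plot 5: eliminating its block and plot leaves {fa, la}.
Block 3, plot 2: eliminating its block and plot leaves {fa, la}.
Block 3, plot 4: eliminating its block and plot leaves {fa, la, sol}.
Block 3, plot 5: eliminating its block and plot leaves {fa, la, sol}.
Block 4, plot 3: eliminating its block and plot leaves {do}.
Block 6, plot 2: eliminating its block and plot leaves {fa, do, la}.
Block 6, plot 4: eliminating its block and plot leaves {fa, do, la}.
Block 6, plot 5: eliminating its block and plot leaves {fa, la}.
Enumerating the assignments across these blanks that avoid any block or plot repeat gives 4 completions.

4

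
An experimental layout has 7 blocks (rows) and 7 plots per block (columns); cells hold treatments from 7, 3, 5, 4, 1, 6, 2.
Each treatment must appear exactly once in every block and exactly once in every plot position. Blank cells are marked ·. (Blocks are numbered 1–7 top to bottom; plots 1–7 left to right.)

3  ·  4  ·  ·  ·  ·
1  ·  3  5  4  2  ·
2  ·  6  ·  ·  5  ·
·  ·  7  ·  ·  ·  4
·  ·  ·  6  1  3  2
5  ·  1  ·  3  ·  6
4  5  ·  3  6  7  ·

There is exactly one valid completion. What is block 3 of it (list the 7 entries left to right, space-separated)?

Block 3, plot 5: block 3 has {5, 6, 2} and plot 5 has {3, 4, 1, 6}, leaving only 7.
Block 2, plot 7: block 2 has {3, 5, 4, 1, 2} and plot 7 has {4, 6, 2}, leaving only 7.
Block 2, plot 2: block 2 has {7, 3, 5, 4, 1, 2} and plot 2 has {5}, leaving only 6.
Block 4, plot 1: block 4 has {7, 4} and plot 1 has {3, 5, 4, 1, 2}, leaving only 6.
Block 4, plot 6: block 4 has {7, 4, 6} and plot 6 has {7, 3, 5, 2}, leaving only 1.
Block 1, plot 6: block 1 has {3, 4} and plot 6 has {7, 3, 5, 1, 2}, leaving only 6.
Block 4, plot 4: block 4 has {7, 4, 1, 6} and plot 4 has {3, 5, 6}, leaving only 2.
Block 4, plot 2: block 4 has {7, 4, 1, 6, 2} and plot 2 has {5, 6}, leaving only 3.
Block 4, plot 5: block 4 has {7, 3, 4, 1, 6, 2} and plot 5 has {7, 3, 4, 1, 6}, leaving only 5.
Block 1, plot 5: block 1 has {3, 4, 6} and plot 5 has {7, 3, 5, 4, 1, 6}, leaving only 2.
Block 5, plot 1: block 5 has {3, 1, 6, 2} and plot 1 has {3, 5, 4, 1, 6, 2}, leaving only 7.
Block 5, plot 2: block 5 has {7, 3, 1, 6, 2} and plot 2 has {3, 5, 6}, leaving only 4.
Block 3, plot 2: block 3 has {7, 5, 6, 2} and plot 2 has {3, 5, 4, 6}, leaving only 1.
Block 3, plot 4: block 3 has {7, 5, 1, 6, 2} and plot 4 has {3, 5, 6, 2}, leaving only 4.
Block 3, plot 7: block 3 has {7, 5, 4, 1, 6, 2} and plot 7 has {7, 4, 6, 2}, leaving only 3.
So block 3 reads: 2 1 6 4 7 5 3.

2 1 6 4 7 5 3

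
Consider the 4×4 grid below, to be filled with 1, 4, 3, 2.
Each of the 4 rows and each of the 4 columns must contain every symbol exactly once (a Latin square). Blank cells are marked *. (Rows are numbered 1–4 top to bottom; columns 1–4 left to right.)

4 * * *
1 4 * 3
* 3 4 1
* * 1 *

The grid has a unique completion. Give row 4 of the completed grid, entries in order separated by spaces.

3 2 1 4

Row 4, column 2: row 4 has {1} and column 2 has {4, 3}, leaving only 2.
Row 4, column 1: row 4 has {1, 2} and column 1 has {1, 4}, leaving only 3.
Row 4, column 4: row 4 has {1, 3, 2} and column 4 has {1, 3}, leaving only 4.
So row 4 reads: 3 2 1 4.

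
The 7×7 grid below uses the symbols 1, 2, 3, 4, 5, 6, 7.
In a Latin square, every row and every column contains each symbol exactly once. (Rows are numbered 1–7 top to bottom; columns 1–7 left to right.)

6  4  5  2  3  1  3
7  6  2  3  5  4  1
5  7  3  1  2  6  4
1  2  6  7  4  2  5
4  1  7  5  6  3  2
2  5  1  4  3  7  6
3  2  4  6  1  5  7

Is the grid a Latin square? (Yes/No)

No

Row 1 contains 3 twice (at columns 5 and 7); row 4 is also not a permutation.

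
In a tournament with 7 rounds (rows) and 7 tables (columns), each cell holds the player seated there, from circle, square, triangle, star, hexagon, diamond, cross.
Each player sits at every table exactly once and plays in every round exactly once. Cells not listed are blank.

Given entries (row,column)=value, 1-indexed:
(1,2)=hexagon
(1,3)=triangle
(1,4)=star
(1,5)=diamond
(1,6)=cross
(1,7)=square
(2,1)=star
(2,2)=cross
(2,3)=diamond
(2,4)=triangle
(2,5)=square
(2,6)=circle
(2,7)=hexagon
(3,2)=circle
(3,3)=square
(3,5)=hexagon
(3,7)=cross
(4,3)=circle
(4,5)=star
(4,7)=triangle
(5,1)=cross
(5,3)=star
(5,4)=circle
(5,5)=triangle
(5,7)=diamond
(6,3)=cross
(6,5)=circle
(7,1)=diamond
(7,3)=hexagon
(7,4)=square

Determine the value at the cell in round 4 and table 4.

Round 1, table 1: round 1 has {square, triangle, star, hexagon, diamond, cross} and table 1 has {star, diamond, cross}, leaving only circle.
Round 3, table 1: round 3 has {circle, square, hexagon, cross} and table 1 has {circle, star, diamond, cross}, leaving only triangle.
Round 3, table 4: round 3 has {circle, square, triangle, hexagon, cross} and table 4 has {circle, square, triangle, star}, leaving only diamond.
Round 3, table 6: round 3 has {circle, square, triangle, hexagon, diamond, cross} and table 6 has {circle, cross}, leaving only star.
Round 5, table 2: round 5 has {circle, triangle, star, diamond, cross} and table 2 has {circle, hexagon, cross}, leaving only square.
Round 4, table 2: round 4 has {circle, triangle, star} and table 2 has {circle, square, hexagon, cross}, leaving only diamond.
Round 5, table 6: round 5 has {circle, square, triangle, star, diamond, cross} and table 6 has {circle, star, cross}, leaving only hexagon.
Round 4, table 6: round 4 has {circle, triangle, star, diamond} and table 6 has {circle, star, hexagon, cross}, leaving only square.
Round 4, table 1: round 4 has {circle, square, triangle, star, diamond} and table 1 has {circle, triangle, star, diamond, cross}, leaving only hexagon.
Round 4 already has {circle, square, triangle, star, hexagon, diamond} and table 4 already has {circle, square, triangle, star, diamond}, so round 4, table 4 must be cross.

cross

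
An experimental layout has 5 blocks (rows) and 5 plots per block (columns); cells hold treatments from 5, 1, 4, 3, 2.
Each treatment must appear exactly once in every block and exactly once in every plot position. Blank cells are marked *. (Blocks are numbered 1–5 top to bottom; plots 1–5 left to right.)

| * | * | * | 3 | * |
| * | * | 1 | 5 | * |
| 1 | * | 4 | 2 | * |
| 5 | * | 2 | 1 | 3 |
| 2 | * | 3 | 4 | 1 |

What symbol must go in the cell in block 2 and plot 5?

4

Block 1, plot 1: block 1 has {3} and plot 1 has {5, 1, 2}, leaving only 4.
Block 1, plot 3: block 1 has {4, 3} and plot 3 has {1, 4, 3, 2}, leaving only 5.
Block 1, plot 5: block 1 has {5, 4, 3} and plot 5 has {1, 3}, leaving only 2.
Block 2 already has {5, 1} and plot 5 already has {1, 3, 2}, so block 2, plot 5 must be 4.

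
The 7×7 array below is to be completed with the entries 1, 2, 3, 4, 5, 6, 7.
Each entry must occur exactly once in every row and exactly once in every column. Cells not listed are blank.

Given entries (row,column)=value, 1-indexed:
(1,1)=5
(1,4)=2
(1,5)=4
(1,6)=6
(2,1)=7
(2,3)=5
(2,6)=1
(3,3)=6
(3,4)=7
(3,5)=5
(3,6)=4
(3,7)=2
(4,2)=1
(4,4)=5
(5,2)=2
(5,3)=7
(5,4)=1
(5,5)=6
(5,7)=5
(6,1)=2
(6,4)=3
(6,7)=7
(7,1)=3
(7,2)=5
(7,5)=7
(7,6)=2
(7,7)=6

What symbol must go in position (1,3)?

Row 3, column 1: row 3 has {2, 4, 5, 6, 7} and column 1 has {2, 3, 5, 7}, leaving only 1.
Row 3, column 2: row 3 has {1, 2, 4, 5, 6, 7} and column 2 has {1, 2, 5}, leaving only 3.
Row 1, column 2: row 1 has {2, 4, 5, 6} and column 2 has {1, 2, 3, 5}, leaving only 7.
Row 5, column 1: row 5 has {1, 2, 5, 6, 7} and column 1 has {1, 2, 3, 5, 7}, leaving only 4.
Row 4, column 1: row 4 has {1, 5} and column 1 has {1, 2, 3, 4, 5, 7}, leaving only 6.
Row 5, column 6: row 5 has {1, 2, 4, 5, 6, 7} and column 6 has {1, 2, 4, 6}, leaving only 3.
Row 4, column 6: row 4 has {1, 5, 6} and column 6 has {1, 2, 3, 4, 6}, leaving only 7.
Row 6, column 5: row 6 has {2, 3, 7} and column 5 has {4, 5, 6, 7}, leaving only 1.
Row 6, column 3: row 6 has {1, 2, 3, 7} and column 3 has {5, 6, 7}, leaving only 4.
Row 6, column 2: row 6 has {1, 2, 3, 4, 7} and column 2 has {1, 2, 3, 5, 7}, leaving only 6.
Row 2, column 2: row 2 has {1, 5, 7} and column 2 has {1, 2, 3, 5, 6, 7}, leaving only 4.
Row 2, column 4: row 2 has {1, 4, 5, 7} and column 4 has {1, 2, 3, 5, 7}, leaving only 6.
Row 2, column 7: row 2 has {1, 4, 5, 6, 7} and column 7 has {2, 5, 6, 7}, leaving only 3.
Row 1, column 7: row 1 has {2, 4, 5, 6, 7} and column 7 has {2, 3, 5, 6, 7}, leaving only 1.
Row 1 already has {1, 2, 4, 5, 6, 7} and column 3 already has {4, 5, 6, 7}, so row 1, column 3 must be 3.

3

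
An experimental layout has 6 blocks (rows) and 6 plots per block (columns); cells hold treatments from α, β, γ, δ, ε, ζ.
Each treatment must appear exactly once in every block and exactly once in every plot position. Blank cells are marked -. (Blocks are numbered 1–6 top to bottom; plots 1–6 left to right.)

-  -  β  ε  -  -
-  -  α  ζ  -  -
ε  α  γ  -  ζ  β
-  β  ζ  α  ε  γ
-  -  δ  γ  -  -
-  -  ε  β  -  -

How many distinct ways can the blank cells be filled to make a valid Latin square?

Block 1, plot 1: eliminating its block and plot leaves {α, γ, δ, ζ}.
Block 1, plot 2: eliminating its block and plot leaves {γ, δ, ζ}.
Block 1, plot 5: eliminating its block and plot leaves {α, γ, δ}.
Block 1, plot 6: eliminating its block and plot leaves {α, δ, ζ}.
Block 2, plot 1: eliminating its block and plot leaves {β, γ, δ}.
Block 2, plot 2: eliminating its block and plot leaves {γ, δ, ε}.
Block 2, plot 5: eliminating its block and plot leaves {β, γ, δ}.
Block 2, plot 6: eliminating its block and plot leaves {δ, ε}.
Block 3, plot 4: eliminating its block and plot leaves {δ}.
Block 4, plot 1: eliminating its block and plot leaves {δ}.
Block 5, plot 1: eliminating its block and plot leaves {α, β, ζ}.
Block 5, plot 2: eliminating its block and plot leaves {ε, ζ}.
Block 5, plot 5: eliminating its block and plot leaves {α, β}.
Block 5, plot 6: eliminating its block and plot leaves {α, ε, ζ}.
Block 6, plot 1: eliminating its block and plot leaves {α, γ, δ, ζ}.
Block 6, plot 2: eliminating its block and plot leaves {γ, δ, ζ}.
Block 6, plot 5: eliminating its block and plot leaves {α, γ, δ}.
Block 6, plot 6: eliminating its block and plot leaves {α, δ, ζ}.
Enumerating the assignments across these blanks that avoid any block or plot repeat gives 20 completions.

20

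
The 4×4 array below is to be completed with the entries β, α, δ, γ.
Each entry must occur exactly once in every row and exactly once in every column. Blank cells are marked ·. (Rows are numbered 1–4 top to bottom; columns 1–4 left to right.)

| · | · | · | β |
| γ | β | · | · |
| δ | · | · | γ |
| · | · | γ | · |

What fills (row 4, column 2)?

Row 1, column 1: row 1 has {β} and column 1 has {δ, γ}, leaving only α.
Row 1, column 3: row 1 has {β, α} and column 3 has {γ}, leaving only δ.
Row 1, column 2: row 1 has {β, α, δ} and column 2 has {β}, leaving only γ.
Row 2, column 3: row 2 has {β, γ} and column 3 has {δ, γ}, leaving only α.
Row 2, column 4: row 2 has {β, α, γ} and column 4 has {β, γ}, leaving only δ.
Row 3, column 2: row 3 has {δ, γ} and column 2 has {β, γ}, leaving only α.
Row 4 already has {γ} and column 2 already has {β, α, γ}, so row 4, column 2 must be δ.

δ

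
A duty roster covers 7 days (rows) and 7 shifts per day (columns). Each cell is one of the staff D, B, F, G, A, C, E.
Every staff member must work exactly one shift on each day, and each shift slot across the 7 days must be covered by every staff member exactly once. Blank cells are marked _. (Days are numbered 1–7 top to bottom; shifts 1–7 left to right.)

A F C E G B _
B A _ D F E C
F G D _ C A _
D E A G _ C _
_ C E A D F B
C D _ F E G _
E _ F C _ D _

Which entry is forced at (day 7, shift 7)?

Day 1, shift 7: day 1 has {B, F, G, A, C, E} and shift 7 has {B, C}, leaving only D.
Day 2, shift 3: day 2 has {D, B, F, A, C, E} and shift 3 has {D, F, A, C, E}, leaving only G.
Day 3, shift 4: day 3 has {D, F, G, A, C} and shift 4 has {D, F, G, A, C, E}, leaving only B.
Day 3, shift 7: day 3 has {D, B, F, G, A, C} and shift 7 has {D, B, C}, leaving only E.
Day 4, shift 5: day 4 has {D, G, A, C, E} and shift 5 has {D, F, G, C, E}, leaving only B.
Day 4, shift 7: day 4 has {D, B, G, A, C, E} and shift 7 has {D, B, C, E}, leaving only F.
Day 5, shift 1: day 5 has {D, B, F, A, C, E} and shift 1 has {D, B, F, A, C, E}, leaving only G.
Day 6, shift 3: day 6 has {D, F, G, C, E} and shift 3 has {D, F, G, A, C, E}, leaving only B.
Day 6, shift 7: day 6 has {D, B, F, G, C, E} and shift 7 has {D, B, F, C, E}, leaving only A.
Day 7 already has {D, F, C, E} and shift 7 already has {D, B, F, A, C, E}, so day 7, shift 7 must be G.

G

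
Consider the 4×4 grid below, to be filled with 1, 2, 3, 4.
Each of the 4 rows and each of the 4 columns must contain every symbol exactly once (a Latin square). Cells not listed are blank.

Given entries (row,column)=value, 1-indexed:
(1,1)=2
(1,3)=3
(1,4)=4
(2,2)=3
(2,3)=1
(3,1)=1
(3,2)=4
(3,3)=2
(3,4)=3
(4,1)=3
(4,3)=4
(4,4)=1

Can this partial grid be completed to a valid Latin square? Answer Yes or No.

No row or column among the givens repeats a symbol, and propagating forced cells runs into no contradiction.
One valid completion exists (for instance, 2 1 3 4 / 4 3 1 2 / 1 4 2 3 / 3 2 4 1).

Yes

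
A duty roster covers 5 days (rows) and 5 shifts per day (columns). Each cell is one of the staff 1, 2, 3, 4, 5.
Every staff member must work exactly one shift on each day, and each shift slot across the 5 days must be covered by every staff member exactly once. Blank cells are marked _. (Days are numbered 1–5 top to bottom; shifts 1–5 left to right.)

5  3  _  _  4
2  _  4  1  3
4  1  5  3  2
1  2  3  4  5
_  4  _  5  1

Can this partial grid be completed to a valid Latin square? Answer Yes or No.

Yes

No day or shift among the givens repeats a symbol, and propagating forced cells runs into no contradiction.
One valid completion exists (for instance, 5 3 1 2 4 / 2 5 4 1 3 / 4 1 5 3 2 / 1 2 3 4 5 / 3 4 2 5 1).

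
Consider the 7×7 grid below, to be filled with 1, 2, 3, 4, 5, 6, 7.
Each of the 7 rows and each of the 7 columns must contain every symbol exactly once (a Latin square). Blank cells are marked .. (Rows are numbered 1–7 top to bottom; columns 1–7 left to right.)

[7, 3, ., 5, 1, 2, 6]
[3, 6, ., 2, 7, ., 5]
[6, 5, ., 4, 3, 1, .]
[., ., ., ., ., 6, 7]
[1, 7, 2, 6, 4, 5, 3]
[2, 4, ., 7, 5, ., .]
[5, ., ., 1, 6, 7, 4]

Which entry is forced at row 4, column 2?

Row 1, column 3: row 1 has {1, 2, 3, 5, 6, 7} and column 3 has {2}, leaving only 4.
Row 2, column 3: row 2 has {2, 3, 5, 6, 7} and column 3 has {2, 4}, leaving only 1.
Row 2, column 6: row 2 has {1, 2, 3, 5, 6, 7} and column 6 has {1, 2, 5, 6, 7}, leaving only 4.
Row 3, column 3: row 3 has {1, 3, 4, 5, 6} and column 3 has {1, 2, 4}, leaving only 7.
Row 3, column 7: row 3 has {1, 3, 4, 5, 6, 7} and column 7 has {3, 4, 5, 6, 7}, leaving only 2.
Row 4, column 1: row 4 has {6, 7} and column 1 has {1, 2, 3, 5, 6, 7}, leaving only 4.
Row 4, column 4: row 4 has {4, 6, 7} and column 4 has {1, 2, 4, 5, 6, 7}, leaving only 3.
Row 4, column 3: row 4 has {3, 4, 6, 7} and column 3 has {1, 2, 4, 7}, leaving only 5.
Row 4, column 5: row 4 has {3, 4, 5, 6, 7} and column 5 has {1, 3, 4, 5, 6, 7}, leaving only 2.
Row 4 already has {2, 3, 4, 5, 6, 7} and column 2 already has {3, 4, 5, 6, 7}, so row 4, column 2 must be 1.

1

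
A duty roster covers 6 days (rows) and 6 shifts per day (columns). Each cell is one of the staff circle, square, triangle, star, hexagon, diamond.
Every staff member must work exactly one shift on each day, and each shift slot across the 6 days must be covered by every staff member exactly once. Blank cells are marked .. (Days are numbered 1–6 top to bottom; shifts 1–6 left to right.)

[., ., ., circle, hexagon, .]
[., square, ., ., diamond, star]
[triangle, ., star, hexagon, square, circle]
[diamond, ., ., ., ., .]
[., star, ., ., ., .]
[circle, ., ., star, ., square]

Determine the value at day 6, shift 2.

Day 2, shift 1: day 2 has {square, star, diamond} and shift 1 has {circle, triangle, diamond}, leaving only hexagon.
Day 2, shift 4: day 2 has {square, star, hexagon, diamond} and shift 4 has {circle, star, hexagon}, leaving only triangle.
Day 2, shift 3: day 2 has {square, triangle, star, hexagon, diamond} and shift 3 has {star}, leaving only circle.
Day 3, shift 2: day 3 has {circle, square, triangle, star, hexagon} and shift 2 has {square, star}, leaving only diamond.
Day 1, shift 2: day 1 has {circle, hexagon} and shift 2 has {square, star, diamond}, leaving only triangle.
Day 6 already has {circle, square, star} and shift 2 already has {square, triangle, star, diamond}, so day 6, shift 2 must be hexagon.

hexagon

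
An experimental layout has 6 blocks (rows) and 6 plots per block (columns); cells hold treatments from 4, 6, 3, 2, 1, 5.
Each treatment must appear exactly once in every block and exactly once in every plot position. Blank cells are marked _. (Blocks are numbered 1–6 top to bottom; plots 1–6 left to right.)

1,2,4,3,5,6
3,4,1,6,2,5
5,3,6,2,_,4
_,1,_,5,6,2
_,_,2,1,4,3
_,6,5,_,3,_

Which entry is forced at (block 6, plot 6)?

Block 6 already has {6, 3, 5} and plot 6 already has {4, 6, 3, 2, 5}, so block 6, plot 6 must be 1.

1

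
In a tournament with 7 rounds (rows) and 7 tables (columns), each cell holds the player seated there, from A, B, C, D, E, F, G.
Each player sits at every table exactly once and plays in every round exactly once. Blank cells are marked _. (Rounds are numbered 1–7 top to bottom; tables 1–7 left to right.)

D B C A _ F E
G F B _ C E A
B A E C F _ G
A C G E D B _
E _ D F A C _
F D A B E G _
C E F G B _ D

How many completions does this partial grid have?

Round 1, table 5: eliminating its round and table leaves {G}.
Round 2, table 4: eliminating its round and table leaves {D}.
Round 3, table 6: eliminating its round and table leaves {D}.
Round 4, table 7: eliminating its round and table leaves {F}.
Round 5, table 2: eliminating its round and table leaves {G}.
Round 5, table 7: eliminating its round and table leaves {B}.
Round 6, table 7: eliminating its round and table leaves {C}.
Round 7, table 6: eliminating its round and table leaves {A}.
Only one assignment across all blanks avoids any round or table repeat, giving 1 completion.

1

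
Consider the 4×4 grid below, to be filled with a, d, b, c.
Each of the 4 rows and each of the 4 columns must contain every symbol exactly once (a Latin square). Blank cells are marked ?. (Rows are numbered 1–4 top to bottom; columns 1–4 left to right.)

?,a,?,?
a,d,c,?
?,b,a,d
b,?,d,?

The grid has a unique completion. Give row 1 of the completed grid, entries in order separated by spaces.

Row 1, column 3: row 1 has {a} and column 3 has {a, d, c}, leaving only b.
Row 1, column 4: row 1 has {a, b} and column 4 has {d}, leaving only c.
Row 1, column 1: row 1 has {a, b, c} and column 1 has {a, b}, leaving only d.
So row 1 reads: d a b c.

d a b c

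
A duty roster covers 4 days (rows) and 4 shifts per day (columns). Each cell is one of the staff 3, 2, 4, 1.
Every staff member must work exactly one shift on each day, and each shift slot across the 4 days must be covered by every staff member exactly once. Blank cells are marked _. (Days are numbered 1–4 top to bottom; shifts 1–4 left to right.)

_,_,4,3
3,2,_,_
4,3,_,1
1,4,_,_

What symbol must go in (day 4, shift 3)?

3

Day 1, shift 1: day 1 has {3, 4} and shift 1 has {3, 4, 1}, leaving only 2.
Day 1, shift 2: day 1 has {3, 2, 4} and shift 2 has {3, 2, 4}, leaving only 1.
Day 2, shift 3: day 2 has {3, 2} and shift 3 has {4}, leaving only 1.
Day 2, shift 4: day 2 has {3, 2, 1} and shift 4 has {3, 1}, leaving only 4.
Day 3, shift 3: day 3 has {3, 4, 1} and shift 3 has {4, 1}, leaving only 2.
Day 4 already has {4, 1} and shift 3 already has {2, 4, 1}, so day 4, shift 3 must be 3.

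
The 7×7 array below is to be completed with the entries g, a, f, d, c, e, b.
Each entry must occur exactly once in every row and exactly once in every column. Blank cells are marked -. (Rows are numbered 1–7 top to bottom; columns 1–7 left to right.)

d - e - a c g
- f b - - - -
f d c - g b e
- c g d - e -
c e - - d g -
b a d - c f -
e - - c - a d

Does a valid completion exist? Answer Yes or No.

Row 6, column 7: row 6 together with column 7 already contain {g, a, f, d, c, e, b} — every symbol — so nothing can go there. The grid has no valid completion.

No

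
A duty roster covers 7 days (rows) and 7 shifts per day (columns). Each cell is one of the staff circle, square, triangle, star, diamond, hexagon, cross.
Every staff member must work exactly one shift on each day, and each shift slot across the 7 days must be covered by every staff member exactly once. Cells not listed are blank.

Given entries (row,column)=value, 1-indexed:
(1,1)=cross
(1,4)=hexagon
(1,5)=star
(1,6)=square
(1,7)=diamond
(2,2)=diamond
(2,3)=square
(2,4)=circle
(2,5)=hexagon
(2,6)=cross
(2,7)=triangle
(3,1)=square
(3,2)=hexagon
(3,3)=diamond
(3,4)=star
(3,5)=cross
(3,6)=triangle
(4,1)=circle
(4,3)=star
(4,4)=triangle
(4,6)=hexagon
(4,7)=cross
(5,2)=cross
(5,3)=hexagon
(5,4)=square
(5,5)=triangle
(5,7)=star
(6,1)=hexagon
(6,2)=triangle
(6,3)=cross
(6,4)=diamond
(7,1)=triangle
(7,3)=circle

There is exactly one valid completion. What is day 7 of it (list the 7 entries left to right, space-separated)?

Day 7, shift 4: day 7 has {circle, triangle} and shift 4 has {circle, square, triangle, star, diamond, hexagon}, leaving only cross.
Day 1, shift 2: day 1 has {square, star, diamond, hexagon, cross} and shift 2 has {triangle, diamond, hexagon, cross}, leaving only circle.
Day 1, shift 3: day 1 has {circle, square, star, diamond, hexagon, cross} and shift 3 has {circle, square, star, diamond, hexagon, cross}, leaving only triangle.
Day 2, shift 1: day 2 has {circle, square, triangle, diamond, hexagon, cross} and shift 1 has {circle, square, triangle, hexagon, cross}, leaving only star.
Day 3, shift 7: day 3 has {square, triangle, star, diamond, hexagon, cross} and shift 7 has {triangle, star, diamond, cross}, leaving only circle.
Day 4, shift 2: day 4 has {circle, triangle, star, hexagon, cross} and shift 2 has {circle, triangle, diamond, hexagon, cross}, leaving only square.
Day 7, shift 2: day 7 has {circle, triangle, cross} and shift 2 has {circle, square, triangle, diamond, hexagon, cross}, leaving only star.
Day 7, shift 6: day 7 has {circle, triangle, star, cross} and shift 6 has {square, triangle, hexagon, cross}, leaving only diamond.
Day 7, shift 5: day 7 has {circle, triangle, star, diamond, cross} and shift 5 has {triangle, star, hexagon, cross}, leaving only square.
Day 7, shift 7: day 7 has {circle, square, triangle, star, diamond, cross} and shift 7 has {circle, triangle, star, diamond, cross}, leaving only hexagon.
So day 7 reads: triangle star circle cross square diamond hexagon.

triangle star circle cross square diamond hexagon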